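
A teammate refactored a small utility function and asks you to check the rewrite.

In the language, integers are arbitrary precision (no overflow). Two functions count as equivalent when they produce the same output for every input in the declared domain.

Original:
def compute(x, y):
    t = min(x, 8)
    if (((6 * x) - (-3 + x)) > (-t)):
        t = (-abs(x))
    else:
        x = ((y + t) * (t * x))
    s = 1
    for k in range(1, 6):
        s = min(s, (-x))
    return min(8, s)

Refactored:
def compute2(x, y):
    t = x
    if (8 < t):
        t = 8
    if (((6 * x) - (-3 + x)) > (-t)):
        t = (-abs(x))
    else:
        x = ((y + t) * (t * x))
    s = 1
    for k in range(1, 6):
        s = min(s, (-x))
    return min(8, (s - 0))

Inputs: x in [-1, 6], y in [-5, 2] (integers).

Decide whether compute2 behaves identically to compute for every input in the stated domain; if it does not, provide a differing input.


Equivalent — the differences include branching structure differs, and comparison usage differs, and arithmetic usage differs, and min/max/abs usage differs, and statement counts differ, and constant usage differs, yet no declared input distinguishes the two.
One worked example (x=-1, y=-1) — compute: t becomes -1; next (((6 * x) - (-3 + x)) > (-t)) evaluates to false; next x becomes -2; next s becomes 1; next at k=1:; next s becomes 1; next at k=2:; next s becomes 1; next at k=3:; next s becomes 1; next at k=4:; next s becomes 1; next at k=5:; next s becomes 1; next final value 1; compute2: t becomes -1; next (8 < t) evaluates to false; next (((6 * x) - (-3 + x)) > (-t)) evaluates to false; next x becomes -2; next s becomes 1; next at k=1:; next s becomes 1; next at k=2:; next s becomes 1; next at k=3:; next s becomes 1; next at k=4:; next s becomes 1; next at k=5:; next s becomes 1; next final value 1; agreement on 1.
Across all 64 domain points the two functions coincide.
verdict: equivalent


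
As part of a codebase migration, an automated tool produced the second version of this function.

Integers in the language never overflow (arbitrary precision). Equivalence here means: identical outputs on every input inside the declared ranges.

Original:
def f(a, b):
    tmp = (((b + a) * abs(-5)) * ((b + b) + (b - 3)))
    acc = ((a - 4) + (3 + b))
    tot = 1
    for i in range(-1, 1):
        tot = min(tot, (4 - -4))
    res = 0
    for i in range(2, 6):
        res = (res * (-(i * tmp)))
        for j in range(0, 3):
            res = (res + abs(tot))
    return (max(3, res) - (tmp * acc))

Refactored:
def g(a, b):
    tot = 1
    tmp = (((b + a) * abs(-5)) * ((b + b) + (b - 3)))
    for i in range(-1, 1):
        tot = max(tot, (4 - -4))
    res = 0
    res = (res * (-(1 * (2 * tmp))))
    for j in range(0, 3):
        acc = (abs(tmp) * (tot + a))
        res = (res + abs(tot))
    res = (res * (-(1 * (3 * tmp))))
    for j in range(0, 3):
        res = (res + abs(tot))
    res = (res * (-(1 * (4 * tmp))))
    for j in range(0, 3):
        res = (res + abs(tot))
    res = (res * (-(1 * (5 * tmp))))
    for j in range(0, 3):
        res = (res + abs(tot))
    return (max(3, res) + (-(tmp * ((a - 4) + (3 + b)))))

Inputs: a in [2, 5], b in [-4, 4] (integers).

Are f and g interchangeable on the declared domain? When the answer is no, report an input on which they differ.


a=2, b=-2 yields 3 from f but 24 from g.
verdict: not equivalent; witness: a=2, b=-2


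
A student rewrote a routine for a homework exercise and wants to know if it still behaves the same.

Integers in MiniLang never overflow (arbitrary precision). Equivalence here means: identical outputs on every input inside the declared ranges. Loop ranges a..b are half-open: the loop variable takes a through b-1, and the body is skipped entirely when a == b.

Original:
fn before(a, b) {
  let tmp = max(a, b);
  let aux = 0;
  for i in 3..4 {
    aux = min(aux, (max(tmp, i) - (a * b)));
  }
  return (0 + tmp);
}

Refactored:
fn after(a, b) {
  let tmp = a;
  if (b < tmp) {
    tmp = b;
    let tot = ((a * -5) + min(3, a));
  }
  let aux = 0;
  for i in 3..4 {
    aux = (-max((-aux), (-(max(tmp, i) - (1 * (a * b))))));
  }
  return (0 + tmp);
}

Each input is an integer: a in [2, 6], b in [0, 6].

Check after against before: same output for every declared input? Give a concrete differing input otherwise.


Run the pair on a=2, b=0.
before: tmp := 2 | aux := 0 | iter i=3: | aux := 0 | result 2
after: tmp := 2 | (b < tmp): true | tmp := 0 | tot := -8 | aux := 0 | iter i=3: | aux := 0 | result 0
2 and 0 differ, so these are not the same function on this domain.
verdict: not equivalent; witness: a=2, b=0


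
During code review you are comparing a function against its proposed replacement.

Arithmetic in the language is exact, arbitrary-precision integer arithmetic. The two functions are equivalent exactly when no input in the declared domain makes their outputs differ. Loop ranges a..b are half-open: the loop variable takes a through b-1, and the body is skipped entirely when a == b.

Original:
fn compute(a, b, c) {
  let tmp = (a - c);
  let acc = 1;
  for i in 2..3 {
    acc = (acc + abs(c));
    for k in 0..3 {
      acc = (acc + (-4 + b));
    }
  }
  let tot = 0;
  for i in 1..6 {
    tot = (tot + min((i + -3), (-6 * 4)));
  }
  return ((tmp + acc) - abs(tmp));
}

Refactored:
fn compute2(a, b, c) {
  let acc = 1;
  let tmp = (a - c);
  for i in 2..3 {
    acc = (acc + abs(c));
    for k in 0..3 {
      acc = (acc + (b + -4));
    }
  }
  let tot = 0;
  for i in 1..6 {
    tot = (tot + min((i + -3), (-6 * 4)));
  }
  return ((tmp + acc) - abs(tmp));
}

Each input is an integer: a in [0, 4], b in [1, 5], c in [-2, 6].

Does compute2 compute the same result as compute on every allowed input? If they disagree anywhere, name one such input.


Reading the diff, among the changes: same computation, different form.
Tracing a=4, b=5, c=-1: compute: tmp=5, then acc=1, then (i=2), then acc=2, then (k=0), then acc=3, then (k=1), then acc=4, then (k=2), then acc=5, then tot=0, then (i=1), then tot=-24, then (i=2), then tot=-48, then (i=3), then tot=-72, then (i=4), then tot=-96, then (i=5), then tot=-120, then returns 5 | compute2: acc=1, then tmp=5, then (i=2), then acc=2, then (k=0), then acc=3, then (k=1), then acc=4, then (k=2), then acc=5, then tot=0, then (i=1), then tot=-24, then (i=2), then tot=-48, then (i=3), then tot=-72, then (i=4), then tot=-96, then (i=5), then tot=-120, then returns 5 — matching result 5.
Checked all 225 inputs in the declared domain: the outputs agree on every one.
verdict: equivalent


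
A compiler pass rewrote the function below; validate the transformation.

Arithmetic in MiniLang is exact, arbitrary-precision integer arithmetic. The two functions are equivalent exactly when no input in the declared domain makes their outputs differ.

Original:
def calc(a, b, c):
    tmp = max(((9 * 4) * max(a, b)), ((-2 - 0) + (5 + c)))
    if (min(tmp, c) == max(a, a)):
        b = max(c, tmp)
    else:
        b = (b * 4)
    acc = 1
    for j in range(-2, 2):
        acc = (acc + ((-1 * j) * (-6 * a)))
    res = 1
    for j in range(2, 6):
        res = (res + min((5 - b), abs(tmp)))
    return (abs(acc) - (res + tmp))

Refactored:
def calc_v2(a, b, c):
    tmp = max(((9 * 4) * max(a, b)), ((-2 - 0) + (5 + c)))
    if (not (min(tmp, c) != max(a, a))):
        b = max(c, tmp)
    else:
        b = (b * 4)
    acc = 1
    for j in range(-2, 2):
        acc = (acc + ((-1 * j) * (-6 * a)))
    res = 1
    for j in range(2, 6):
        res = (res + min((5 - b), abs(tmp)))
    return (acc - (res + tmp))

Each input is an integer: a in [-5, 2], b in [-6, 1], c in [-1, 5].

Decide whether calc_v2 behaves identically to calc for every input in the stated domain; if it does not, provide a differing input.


There is a counterexample at a=1, b=-6, c=-1: -142 on one side, -164 on the other.
calc: tmp=36, then (min(tmp, c) == max(a, a)) is false, then b=-24, then acc=1, then (j=-2), then acc=-11, then (j=-1), then acc=-17, then (j=0), then acc=-17, then (j=1), then acc=-11, then res=1, then (j=2), then res=30, then (j=3), then res=59, then (j=4), then res=88, then (j=5), then res=117, then returns -142
calc_v2: tmp=36, then (not (min(tmp, c) != max(a, a))) is false, then b=-24, then acc=1, then (j=-2), then acc=-11, then (j=-1), then acc=-17, then (j=0), then acc=-17, then (j=1), then acc=-11, then res=1, then (j=2), then res=30, then (j=3), then res=59, then (j=4), then res=88, then (j=5), then res=117, then returns -164
verdict: not equivalent; witness: a=1, b=-6, c=-1


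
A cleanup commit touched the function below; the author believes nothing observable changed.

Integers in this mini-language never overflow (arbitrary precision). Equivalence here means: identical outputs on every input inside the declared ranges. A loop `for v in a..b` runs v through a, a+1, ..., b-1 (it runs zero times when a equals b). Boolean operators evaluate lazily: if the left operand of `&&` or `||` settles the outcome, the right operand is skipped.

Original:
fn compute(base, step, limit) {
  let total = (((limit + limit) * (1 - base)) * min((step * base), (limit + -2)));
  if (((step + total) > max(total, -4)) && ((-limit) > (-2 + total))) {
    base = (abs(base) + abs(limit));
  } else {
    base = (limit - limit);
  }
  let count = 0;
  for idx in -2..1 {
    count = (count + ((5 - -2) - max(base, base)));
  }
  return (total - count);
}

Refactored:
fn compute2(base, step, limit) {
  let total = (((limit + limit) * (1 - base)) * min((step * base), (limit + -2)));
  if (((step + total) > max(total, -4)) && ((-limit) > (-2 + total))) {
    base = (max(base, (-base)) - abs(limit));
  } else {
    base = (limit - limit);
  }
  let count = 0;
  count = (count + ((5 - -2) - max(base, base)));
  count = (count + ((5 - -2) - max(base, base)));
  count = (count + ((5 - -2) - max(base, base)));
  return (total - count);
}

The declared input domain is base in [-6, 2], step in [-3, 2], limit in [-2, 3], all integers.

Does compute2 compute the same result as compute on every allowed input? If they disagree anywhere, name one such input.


Consider the input base=-1, step=1, limit=1.
compute: total becomes -4; next (((step + total) > max(total, -4)) && ((-limit) > (-2 + total))) evaluates to true; next base becomes 2; next count becomes 0; next at idx=-2:; next count becomes 5; next at idx=-1:; next count becomes 10; next at idx=0:; next count becomes 15; next final value -19
compute2: total becomes -4; next (((step + total) > max(total, -4)) && ((-limit) > (-2 + total))) evaluates to true; next base becomes 0; next count becomes 0; next count becomes 7; next count becomes 14; next count becomes 21; next final value -25
-19 vs -25 — the two versions disagree here.
verdict: not equivalent; witness: base=-1, step=1, limit=1


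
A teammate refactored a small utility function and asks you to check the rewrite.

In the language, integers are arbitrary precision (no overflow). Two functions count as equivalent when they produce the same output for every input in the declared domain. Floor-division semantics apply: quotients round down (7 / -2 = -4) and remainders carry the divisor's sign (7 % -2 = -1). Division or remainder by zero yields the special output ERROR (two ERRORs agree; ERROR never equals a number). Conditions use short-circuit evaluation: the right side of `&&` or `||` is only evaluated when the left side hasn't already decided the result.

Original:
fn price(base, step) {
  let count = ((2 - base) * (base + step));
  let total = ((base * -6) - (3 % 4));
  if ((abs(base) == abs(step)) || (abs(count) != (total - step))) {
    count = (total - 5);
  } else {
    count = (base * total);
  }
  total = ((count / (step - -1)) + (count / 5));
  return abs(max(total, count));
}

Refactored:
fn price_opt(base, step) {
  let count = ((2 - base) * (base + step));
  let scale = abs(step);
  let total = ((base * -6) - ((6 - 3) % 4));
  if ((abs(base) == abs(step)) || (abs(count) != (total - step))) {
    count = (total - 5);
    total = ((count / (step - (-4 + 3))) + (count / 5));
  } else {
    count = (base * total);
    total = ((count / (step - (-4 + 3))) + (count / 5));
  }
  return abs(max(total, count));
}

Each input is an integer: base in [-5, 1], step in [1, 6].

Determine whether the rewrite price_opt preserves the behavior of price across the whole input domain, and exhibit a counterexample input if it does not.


The two versions differ — the changes include statement counts differ, and local variable names differ, and constant usage differs, and arithmetic usage differs, and min/max/abs usage differs.
As a probe, take base=-3, step=4: price runs count becomes 5; next total becomes 15; next ((abs(base) == abs(step)) || (abs(count) != (total - step))) evaluates to true; next count becomes 10; next total becomes 4; next final value 10; price_opt runs count becomes 5; next scale becomes 4; next total becomes 15; next ((abs(base) == abs(step)) || (abs(count) != (total - step))) evaluates to true; next count becomes 10; next total becomes 4; next final value 10; both end at 10.
Checked all 42 inputs in the declared domain: the outputs agree on every one.
verdict: equivalent


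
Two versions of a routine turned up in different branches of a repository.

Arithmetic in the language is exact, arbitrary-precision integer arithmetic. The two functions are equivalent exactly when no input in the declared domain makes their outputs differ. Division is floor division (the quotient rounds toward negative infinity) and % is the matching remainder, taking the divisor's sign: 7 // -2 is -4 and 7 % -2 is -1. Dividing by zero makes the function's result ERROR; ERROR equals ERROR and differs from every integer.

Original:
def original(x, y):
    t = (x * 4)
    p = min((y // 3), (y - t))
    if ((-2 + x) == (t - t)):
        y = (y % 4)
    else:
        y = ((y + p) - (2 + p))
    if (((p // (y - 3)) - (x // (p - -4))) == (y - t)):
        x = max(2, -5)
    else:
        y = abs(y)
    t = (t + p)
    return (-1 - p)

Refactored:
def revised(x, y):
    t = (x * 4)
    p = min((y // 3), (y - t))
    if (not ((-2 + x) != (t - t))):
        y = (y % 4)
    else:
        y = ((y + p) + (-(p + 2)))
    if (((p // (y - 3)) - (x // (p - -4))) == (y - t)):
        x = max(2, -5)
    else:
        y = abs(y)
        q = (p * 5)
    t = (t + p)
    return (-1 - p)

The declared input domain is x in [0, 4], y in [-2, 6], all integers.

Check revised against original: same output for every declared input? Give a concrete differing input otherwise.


Equivalent — the differences include arithmetic usage differs; and comparison usage differs; and statement counts differ; and local variable names differ; and constant usage differs; and boolean connective usage differs, yet no declared input distinguishes the two.
Tracing x=3, y=3: original: t := 12 | p := -9 | ((-2 + x) == (t - t)): false | y := 1 | (((p // (y - 3)) - (x // (p - -4))) == (y - t)): false | y := 1 | t := 3 | result 8 | revised: t := 12 | p := -9 | (not ((-2 + x) != (t - t))): false | y := 1 | (((p // (y - 3)) - (x // (p - -4))) == (y - t)): false | y := 1 | q := -45 | t := 3 | result 8 — matching result 8.
Across all 45 domain points the two functions coincide.
verdict: equivalent


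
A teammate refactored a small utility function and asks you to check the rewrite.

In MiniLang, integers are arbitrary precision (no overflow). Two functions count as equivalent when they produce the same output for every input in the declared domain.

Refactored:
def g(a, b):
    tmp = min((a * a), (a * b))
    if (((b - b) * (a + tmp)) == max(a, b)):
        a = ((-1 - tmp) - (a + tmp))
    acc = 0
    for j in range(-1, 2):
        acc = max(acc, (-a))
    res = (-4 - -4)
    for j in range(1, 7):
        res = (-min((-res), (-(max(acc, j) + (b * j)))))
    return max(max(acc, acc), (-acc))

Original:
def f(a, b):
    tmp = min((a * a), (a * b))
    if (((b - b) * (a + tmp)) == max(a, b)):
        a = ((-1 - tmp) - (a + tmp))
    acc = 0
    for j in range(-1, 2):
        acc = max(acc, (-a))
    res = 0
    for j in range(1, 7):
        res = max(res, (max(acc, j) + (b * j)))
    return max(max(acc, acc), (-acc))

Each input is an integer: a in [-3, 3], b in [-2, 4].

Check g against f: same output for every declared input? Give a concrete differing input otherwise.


Although min/max/abs usage differs; constant usage differs; arithmetic usage differs, 49/49 inputs agree.
verdict: equivalent


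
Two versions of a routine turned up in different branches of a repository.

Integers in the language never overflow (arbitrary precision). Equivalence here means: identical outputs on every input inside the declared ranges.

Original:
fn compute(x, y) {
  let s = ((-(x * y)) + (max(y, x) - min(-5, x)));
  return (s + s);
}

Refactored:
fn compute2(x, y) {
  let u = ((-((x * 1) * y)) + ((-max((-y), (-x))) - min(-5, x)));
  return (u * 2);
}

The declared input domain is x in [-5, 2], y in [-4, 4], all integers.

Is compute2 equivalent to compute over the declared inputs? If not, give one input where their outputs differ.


The rewrite breaks on x=-5, y=-4, where the results are -38 and -40.
compute: s becomes -19; next final value -38
compute2: u becomes -20; next final value -40
verdict: not equivalent; witness: x=-5, y=-4


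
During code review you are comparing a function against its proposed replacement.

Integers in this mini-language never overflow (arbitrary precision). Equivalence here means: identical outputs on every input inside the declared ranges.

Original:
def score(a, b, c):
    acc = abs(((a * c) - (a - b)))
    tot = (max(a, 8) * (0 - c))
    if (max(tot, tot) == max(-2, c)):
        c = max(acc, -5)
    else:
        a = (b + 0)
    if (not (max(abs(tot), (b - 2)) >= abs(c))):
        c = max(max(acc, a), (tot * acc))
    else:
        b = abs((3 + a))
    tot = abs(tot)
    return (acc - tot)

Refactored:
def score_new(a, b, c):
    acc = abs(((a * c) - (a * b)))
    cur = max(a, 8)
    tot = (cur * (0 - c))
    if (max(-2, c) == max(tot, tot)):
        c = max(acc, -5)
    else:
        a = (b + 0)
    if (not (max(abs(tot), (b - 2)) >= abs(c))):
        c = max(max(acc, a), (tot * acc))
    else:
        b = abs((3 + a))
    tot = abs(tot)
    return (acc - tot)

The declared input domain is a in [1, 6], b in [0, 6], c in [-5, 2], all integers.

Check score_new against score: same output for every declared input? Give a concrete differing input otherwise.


These are not equivalent — on a=1, b=0, c=-5 the outputs split (-34 vs -35).
score: acc := 6 | tot := 40 | (max(tot, tot) == max(-2, c)): false | a := 0 | (not (max(abs(tot), (b - 2)) >= abs(c))): false | b := 3 | tot := 40 | result -34
score_new: acc := 5 | cur := 8 | tot := 40 | (max(-2, c) == max(tot, tot)): false | a := 0 | (not (max(abs(tot), (b - 2)) >= abs(c))): false | b := 3 | tot := 40 | result -35
verdict: not equivalent; witness: a=1, b=0, c=-5


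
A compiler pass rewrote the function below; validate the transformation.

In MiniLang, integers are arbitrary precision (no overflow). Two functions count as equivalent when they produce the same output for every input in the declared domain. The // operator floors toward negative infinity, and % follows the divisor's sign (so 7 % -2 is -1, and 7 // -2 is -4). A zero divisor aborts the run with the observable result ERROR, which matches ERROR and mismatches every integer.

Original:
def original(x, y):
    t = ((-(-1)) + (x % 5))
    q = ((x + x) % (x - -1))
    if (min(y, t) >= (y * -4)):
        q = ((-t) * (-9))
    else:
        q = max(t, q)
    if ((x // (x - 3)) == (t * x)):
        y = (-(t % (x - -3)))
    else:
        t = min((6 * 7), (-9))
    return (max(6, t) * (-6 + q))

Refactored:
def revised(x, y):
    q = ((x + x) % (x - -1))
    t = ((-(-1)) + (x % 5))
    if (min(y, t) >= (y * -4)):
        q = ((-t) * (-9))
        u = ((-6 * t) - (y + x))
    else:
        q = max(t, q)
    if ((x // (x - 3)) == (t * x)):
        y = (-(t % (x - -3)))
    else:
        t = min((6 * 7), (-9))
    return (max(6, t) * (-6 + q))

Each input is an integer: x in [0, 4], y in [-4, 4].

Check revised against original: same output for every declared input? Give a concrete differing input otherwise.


Comparing the listings, the differences include: constant usage differs; and arithmetic usage differs; and statement counts differ; and local variable names differ.
Spot check at x=3, y=-3 — original: t := 4 | q := 2 | (min(y, t) >= (y * -4)): false | q := 4 | divide-by-zero, output ERROR. revised: q := 2 | t := 4 | (min(y, t) >= (y * -4)): false | q := 4 | divide-by-zero, output ERROR. Both give ERROR.
Sweeping the whole domain (45 inputs) finds no disagreement.
verdict: equivalent


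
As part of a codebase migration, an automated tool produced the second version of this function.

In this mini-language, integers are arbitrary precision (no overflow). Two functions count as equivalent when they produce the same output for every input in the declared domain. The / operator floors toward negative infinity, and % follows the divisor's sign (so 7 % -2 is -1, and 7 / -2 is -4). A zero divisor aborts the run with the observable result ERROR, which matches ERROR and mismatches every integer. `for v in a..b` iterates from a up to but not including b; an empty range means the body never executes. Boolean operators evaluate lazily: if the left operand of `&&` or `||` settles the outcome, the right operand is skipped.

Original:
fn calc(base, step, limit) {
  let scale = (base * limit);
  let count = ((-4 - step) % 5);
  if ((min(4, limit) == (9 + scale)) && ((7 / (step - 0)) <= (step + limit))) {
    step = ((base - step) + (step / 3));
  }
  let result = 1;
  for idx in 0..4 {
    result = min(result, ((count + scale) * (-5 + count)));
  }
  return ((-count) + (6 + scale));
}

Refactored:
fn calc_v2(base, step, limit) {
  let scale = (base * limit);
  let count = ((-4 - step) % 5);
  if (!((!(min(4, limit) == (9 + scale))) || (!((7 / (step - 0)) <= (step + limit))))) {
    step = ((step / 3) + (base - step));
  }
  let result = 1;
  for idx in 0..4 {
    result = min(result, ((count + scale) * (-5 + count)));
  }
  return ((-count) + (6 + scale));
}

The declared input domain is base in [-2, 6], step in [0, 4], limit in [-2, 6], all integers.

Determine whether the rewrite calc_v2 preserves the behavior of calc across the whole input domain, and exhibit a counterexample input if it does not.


Comparing the listings, the differences include: boolean connective usage differs.
Spot check at base=2, step=4, limit=4 — calc: scale = 8; count = 2; ((min(4, limit) == (9 + scale)) && ((7 / (step - 0)) <= (step + limit))) -> false; result = 1; [idx=0]; result = -30; [idx=1]; result = -30; [idx=2]; result = -30; [idx=3]; result = -30; return 12. calc_v2: scale = 8; count = 2; (!((!(min(4, limit) == (9 + scale))) || (!((7 / (step - 0)) <= (step + limit))))) -> false; result = 1; [idx=0]; result = -30; [idx=1]; result = -30; [idx=2]; result = -30; [idx=3]; result = -30; return 12. Both give 12.
Every one of the 405 inputs gives matching results.
verdict: equivalent


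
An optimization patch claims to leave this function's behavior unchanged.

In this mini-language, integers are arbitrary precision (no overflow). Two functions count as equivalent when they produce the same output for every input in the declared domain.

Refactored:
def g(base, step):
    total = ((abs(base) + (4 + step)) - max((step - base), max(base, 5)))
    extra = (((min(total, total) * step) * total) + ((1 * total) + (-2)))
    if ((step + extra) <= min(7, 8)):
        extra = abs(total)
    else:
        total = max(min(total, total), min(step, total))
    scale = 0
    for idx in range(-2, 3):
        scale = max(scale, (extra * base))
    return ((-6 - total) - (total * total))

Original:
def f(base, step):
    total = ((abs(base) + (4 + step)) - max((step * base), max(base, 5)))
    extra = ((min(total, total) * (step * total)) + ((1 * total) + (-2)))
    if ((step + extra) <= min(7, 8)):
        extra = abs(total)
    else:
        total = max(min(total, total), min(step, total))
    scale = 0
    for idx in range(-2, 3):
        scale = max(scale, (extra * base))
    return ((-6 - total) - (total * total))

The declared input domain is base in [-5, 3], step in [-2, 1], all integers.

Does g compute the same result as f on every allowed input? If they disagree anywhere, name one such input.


Evaluate both at base=-5, step=1.
f: total=5, then extra=28, then ((step + extra) <= min(7, 8)) is false, then total=5, then scale=0, then (idx=-2), then scale=0, then (idx=-1), then scale=0, then (idx=0), then scale=0, then (idx=1), then scale=0, then (idx=2), then scale=0, then returns -36
g: total=4, then extra=18, then ((step + extra) <= min(7, 8)) is false, then total=4, then scale=0, then (idx=-2), then scale=0, then (idx=-1), then scale=0, then (idx=0), then scale=0, then (idx=1), then scale=0, then (idx=2), then scale=0, then returns -26
-36 vs -26 — the two versions disagree here.
verdict: not equivalent; witness: base=-5, step=1


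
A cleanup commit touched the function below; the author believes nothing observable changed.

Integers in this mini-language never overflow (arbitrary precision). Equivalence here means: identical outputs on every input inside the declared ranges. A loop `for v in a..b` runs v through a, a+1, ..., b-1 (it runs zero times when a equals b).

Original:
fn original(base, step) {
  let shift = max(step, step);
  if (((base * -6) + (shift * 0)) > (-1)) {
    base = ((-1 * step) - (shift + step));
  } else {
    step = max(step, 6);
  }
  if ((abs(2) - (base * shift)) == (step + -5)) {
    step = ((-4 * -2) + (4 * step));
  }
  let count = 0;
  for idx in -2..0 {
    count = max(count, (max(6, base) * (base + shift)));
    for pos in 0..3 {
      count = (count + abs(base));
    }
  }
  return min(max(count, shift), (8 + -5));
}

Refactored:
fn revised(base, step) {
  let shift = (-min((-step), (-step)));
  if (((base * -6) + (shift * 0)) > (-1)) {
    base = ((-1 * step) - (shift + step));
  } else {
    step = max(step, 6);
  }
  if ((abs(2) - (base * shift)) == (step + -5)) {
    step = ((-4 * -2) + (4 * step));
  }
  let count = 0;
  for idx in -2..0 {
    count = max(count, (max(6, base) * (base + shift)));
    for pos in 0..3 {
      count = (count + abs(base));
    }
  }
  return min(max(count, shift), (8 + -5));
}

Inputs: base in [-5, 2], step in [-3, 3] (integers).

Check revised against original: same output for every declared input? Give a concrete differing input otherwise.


Comparing the listings, the differences include: min/max/abs usage differs.
Spot check at base=1, step=2 — original: shift=2, then (((base * -6) + (shift * 0)) > (-1)) is false, then step=6, then ((abs(2) - (base * shift)) == (step + -5)) is false, then count=0, then (idx=-2), then count=18, then (pos=0), then count=19, then (pos=1), then count=20, then (pos=2), then count=21, then (idx=-1), then count=21, then (pos=0), then count=22, then (pos=1), then count=23, then (pos=2), then count=24, then returns 3. revised: shift=2, then (((base * -6) + (shift * 0)) > (-1)) is false, then step=6, then ((abs(2) - (base * shift)) == (step + -5)) is false, then count=0, then (idx=-2), then count=18, then (pos=0), then count=19, then (pos=1), then count=20, then (pos=2), then count=21, then (idx=-1), then count=21, then (pos=0), then count=22, then (pos=1), then count=23, then (pos=2), then count=24, then returns 3. Both give 3.
Sweeping the whole domain (56 inputs) finds no disagreement.
verdict: equivalent


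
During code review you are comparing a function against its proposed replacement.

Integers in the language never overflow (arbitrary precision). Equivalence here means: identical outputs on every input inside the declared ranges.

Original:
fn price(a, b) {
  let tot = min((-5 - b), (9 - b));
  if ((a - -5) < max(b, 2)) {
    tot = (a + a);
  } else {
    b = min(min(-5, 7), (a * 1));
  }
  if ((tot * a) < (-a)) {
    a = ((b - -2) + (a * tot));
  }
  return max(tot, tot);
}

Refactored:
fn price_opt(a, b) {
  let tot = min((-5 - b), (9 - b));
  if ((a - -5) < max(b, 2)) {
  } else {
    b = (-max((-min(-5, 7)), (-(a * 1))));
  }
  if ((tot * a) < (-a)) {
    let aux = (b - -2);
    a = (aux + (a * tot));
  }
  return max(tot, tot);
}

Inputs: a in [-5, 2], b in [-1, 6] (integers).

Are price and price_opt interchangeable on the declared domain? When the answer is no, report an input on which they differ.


Take a=-5, b=-1.
price: tot=-4, then ((a - -5) < max(b, 2)) is true, then tot=-10, then ((tot * a) < (-a)) is false, then returns -10
price_opt: tot=-4, then ((a - -5) < max(b, 2)) is true, then ((tot * a) < (-a)) is false, then returns -4
-10 != -4, so the rewrite changes behavior.
verdict: not equivalent; witness: a=-5, b=-1


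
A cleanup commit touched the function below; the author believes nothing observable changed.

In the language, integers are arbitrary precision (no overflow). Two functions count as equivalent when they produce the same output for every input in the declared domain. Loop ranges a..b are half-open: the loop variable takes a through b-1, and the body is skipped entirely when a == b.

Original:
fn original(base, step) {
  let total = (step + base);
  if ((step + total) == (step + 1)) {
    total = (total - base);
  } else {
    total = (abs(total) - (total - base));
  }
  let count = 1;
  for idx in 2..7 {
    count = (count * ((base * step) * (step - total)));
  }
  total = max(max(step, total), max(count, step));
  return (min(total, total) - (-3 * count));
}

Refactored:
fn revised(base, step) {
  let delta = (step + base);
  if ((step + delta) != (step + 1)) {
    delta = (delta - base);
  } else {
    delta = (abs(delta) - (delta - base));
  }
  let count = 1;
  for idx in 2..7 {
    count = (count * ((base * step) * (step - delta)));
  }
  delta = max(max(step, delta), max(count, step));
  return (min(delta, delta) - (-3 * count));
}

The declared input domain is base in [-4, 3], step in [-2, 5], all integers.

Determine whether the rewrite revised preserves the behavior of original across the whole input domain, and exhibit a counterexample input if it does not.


Run the pair on base=-4, step=-2.
original: total := -6 | ((step + total) == (step + 1)): false | total := 8 | count := 1 | iter idx=2: | count := -80 | iter idx=3: | count := 6400 | iter idx=4: | count := -512000 | iter idx=5: | count := 40960000 | iter idx=6: | count := -3276800000 | total := 8 | result -9830399992
revised: delta := -6 | ((step + delta) != (step + 1)): true | delta := -2 | count := 1 | iter idx=2: | count := 0 | iter idx=3: | count := 0 | iter idx=4: | count := 0 | iter idx=5: | count := 0 | iter idx=6: | count := 0 | delta := 0 | result 0
-9830399992 against 0: the behavior changed.
verdict: not equivalent; witness: base=-4, step=-2


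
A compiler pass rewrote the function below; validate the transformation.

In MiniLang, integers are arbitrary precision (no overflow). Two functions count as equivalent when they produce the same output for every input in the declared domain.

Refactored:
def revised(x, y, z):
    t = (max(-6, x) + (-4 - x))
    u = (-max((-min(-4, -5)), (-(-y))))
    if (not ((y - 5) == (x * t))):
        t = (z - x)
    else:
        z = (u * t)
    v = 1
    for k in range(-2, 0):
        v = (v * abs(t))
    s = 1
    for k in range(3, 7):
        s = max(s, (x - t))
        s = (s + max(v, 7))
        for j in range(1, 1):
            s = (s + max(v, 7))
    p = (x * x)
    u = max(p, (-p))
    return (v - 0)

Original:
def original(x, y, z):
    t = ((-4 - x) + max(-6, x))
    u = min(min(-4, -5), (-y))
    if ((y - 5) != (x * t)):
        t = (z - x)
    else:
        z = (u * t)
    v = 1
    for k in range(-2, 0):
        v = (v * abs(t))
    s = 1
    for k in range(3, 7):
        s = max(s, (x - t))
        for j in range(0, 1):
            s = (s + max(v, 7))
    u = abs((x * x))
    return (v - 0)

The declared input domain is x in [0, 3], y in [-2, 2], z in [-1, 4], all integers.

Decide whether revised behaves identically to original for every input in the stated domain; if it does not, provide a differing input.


Reading the diff, among the changes: local variable names differ, and loop structure differs, and statement counts differ, and constant usage differs, and min/max/abs usage differs, and arithmetic usage differs, and boolean connective usage differs, and comparison usage differs.
As a probe, take x=0, y=1, z=4: original runs t := -4 | u := -5 | ((y - 5) != (x * t)): true | t := 4 | v := 1 | iter k=-2: | v := 4 | iter k=-1: | v := 16 | s := 1 | iter k=3: | s := 1 | iter j=0: | s := 17 | iter k=4: | s := 17 | iter j=0: | s := 33 | iter k=5: | s := 33 | iter j=0: | s := 49 | iter k=6: | s := 49 | iter j=0: | s := 65 | u := 0 | result 16; revised runs t := -4 | u := -5 | (not ((y - 5) == (x * t))): true | t := 4 | v := 1 | iter k=-2: | v := 4 | iter k=-1: | v := 16 | s := 1 | iter k=3: | s := 1 | s := 17 | loop over j: empty range | iter k=4: | s := 17 | s := 33 | loop over j: empty range | iter k=5: | s := 33 | s := 49 | loop over j: empty range | iter k=6: | s := 49 | s := 65 | loop over j: empty range | p := 0 | u := 0 | result 16; both end at 16.
Every one of the 120 inputs gives matching results.
verdict: equivalent


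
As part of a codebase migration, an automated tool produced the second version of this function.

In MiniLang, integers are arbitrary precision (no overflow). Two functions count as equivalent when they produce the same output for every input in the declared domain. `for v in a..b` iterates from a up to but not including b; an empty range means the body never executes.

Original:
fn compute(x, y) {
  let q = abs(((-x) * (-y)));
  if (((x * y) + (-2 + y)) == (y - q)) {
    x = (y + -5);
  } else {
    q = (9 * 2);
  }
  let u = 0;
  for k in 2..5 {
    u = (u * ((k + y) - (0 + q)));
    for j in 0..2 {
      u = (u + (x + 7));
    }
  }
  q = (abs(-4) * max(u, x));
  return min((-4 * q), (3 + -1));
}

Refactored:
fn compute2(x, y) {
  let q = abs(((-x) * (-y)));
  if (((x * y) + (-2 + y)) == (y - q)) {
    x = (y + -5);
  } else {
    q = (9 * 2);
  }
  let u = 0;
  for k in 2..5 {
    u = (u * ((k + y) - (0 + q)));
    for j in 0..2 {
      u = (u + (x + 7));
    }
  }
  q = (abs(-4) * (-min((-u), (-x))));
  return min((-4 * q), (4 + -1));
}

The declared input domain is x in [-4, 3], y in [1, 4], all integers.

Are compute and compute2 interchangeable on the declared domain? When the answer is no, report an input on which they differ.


Equivalent. The one real change (`3` became `4`) has no effect anywhere in the declared ranges.
An exhaustive pass over the 32 declared inputs shows identical outputs.
One worked example (x=-4, y=3) — compute: q becomes 12; next (((x * y) + (-2 + y)) == (y - q)) evaluates to false; next q becomes 18; next u becomes 0; next at k=2:; next u becomes 0; next at j=0:; next u becomes 3; next at j=1:; next u becomes 6; next at k=3:; next u becomes -72; next at j=0:; next u becomes -69; next at j=1:; next u becomes -66; next at k=4:; next u becomes 726; next at j=0:; next u becomes 729; next at j=1:; next u becomes 732; next q becomes 2928; next final value -11712; compute2: q becomes 12; next (((x * y) + (-2 + y)) == (y - q)) evaluates to false; next q becomes 18; next u becomes 0; next at k=2:; next u becomes 0; next at j=0:; next u becomes 3; next at j=1:; next u becomes 6; next at k=3:; next u becomes -72; next at j=0:; next u becomes -69; next at j=1:; next u becomes -66; next at k=4:; next u becomes 726; next at j=0:; next u becomes 729; next at j=1:; next u becomes 732; next q becomes 2928; next final value -11712; agreement on -11712.
verdict: equivalent


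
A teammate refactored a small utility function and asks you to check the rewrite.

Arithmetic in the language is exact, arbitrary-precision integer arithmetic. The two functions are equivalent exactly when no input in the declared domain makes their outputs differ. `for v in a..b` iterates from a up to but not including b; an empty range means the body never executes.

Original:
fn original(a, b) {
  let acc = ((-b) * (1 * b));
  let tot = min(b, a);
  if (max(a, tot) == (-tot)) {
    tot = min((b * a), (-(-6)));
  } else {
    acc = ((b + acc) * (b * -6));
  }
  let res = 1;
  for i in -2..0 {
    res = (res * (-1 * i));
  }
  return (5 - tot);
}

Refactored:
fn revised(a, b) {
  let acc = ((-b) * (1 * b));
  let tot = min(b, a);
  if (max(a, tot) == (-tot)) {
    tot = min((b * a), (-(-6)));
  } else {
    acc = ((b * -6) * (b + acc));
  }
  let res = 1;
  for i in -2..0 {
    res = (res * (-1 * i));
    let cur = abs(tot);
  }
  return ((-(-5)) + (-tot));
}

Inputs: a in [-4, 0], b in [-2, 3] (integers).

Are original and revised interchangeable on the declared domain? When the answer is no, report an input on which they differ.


Reading the diff, among the changes: min/max/abs usage differs; also statement counts differ; also arithmetic usage differs; also local variable names differ.
One worked example (a=-3, b=0) — original: acc := 0 | tot := -3 | (max(a, tot) == (-tot)): false | acc := 0 | res := 1 | iter i=-2: | res := 2 | iter i=-1: | res := 2 | result 8; revised: acc := 0 | tot := -3 | (max(a, tot) == (-tot)): false | acc := 0 | res := 1 | iter i=-2: | res := 2 | cur := 3 | iter i=-1: | res := 2 | cur := 3 | result 8; agreement on 8.
Sweeping the whole domain (30 inputs) finds no disagreement.
verdict: equivalent


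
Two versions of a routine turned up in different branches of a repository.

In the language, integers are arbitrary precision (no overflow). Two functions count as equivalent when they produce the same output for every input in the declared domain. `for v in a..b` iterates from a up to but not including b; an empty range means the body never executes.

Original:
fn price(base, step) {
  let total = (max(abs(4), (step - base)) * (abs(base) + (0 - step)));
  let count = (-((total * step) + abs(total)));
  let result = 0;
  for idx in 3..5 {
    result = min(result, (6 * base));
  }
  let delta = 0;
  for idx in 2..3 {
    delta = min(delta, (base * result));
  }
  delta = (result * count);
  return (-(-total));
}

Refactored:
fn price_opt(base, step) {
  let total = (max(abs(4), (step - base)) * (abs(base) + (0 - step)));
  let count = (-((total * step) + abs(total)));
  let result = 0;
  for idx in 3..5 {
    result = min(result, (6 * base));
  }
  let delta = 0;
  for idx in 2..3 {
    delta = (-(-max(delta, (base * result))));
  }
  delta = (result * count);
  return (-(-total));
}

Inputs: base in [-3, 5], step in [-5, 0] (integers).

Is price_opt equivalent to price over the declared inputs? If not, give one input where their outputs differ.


The suspicious edit (`min(delta, (base * result))` became `max(delta, (base * result))`) never changes the result for any input inside the declared domain; all 54 inputs agree.
verdict: equivalent


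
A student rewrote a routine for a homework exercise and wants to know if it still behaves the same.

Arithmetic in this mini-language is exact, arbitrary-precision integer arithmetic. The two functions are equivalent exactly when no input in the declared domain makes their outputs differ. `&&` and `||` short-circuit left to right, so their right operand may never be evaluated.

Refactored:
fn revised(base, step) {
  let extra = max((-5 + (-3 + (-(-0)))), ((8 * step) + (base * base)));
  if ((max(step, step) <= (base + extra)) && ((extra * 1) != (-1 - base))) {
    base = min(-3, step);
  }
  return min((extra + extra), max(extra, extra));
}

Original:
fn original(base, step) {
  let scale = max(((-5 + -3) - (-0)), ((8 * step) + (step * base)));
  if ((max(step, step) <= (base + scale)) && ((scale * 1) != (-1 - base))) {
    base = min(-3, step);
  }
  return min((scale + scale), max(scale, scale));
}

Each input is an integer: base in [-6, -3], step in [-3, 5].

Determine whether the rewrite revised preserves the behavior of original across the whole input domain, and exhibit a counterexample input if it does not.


Run the pair on base=-6, step=-3.
original: scale := -6 | ((max(step, step) <= (base + scale)) && ((scale * 1) != (-1 - base))): false | result -12
revised: extra := 12 | ((max(step, step) <= (base + extra)) && ((extra * 1) != (-1 - base))): true | base := -3 | result 12
-12 vs 12 — the two versions disagree here.
verdict: not equivalent; witness: base=-6, step=-3
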